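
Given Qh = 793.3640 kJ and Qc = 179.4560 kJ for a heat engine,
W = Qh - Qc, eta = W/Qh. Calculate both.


W = 793.3640 - 179.4560 = 613.9080 kJ
eta = 613.9080 / 793.3640 = 0.7738 = 77.3804%

W = 613.9080 kJ, eta = 77.3804%


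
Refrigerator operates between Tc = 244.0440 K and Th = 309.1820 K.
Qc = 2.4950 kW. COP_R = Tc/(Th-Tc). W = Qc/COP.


COP = 244.0440 / 65.1380 = 3.7466
W = 2.4950 / 3.7466 = 0.6659 kW

COP = 3.7466, W = 0.6659 kW


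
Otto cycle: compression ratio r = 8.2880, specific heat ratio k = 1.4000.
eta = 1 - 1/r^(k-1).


r^(k-1) = 2.3301
eta = 1 - 1/2.3301 = 0.5708 = 57.0839%

57.0839%


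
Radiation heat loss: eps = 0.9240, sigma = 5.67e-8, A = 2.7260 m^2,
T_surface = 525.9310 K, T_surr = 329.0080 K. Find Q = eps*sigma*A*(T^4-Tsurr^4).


T^4 = 7.6509e+10
Tsurr^4 = 1.1717e+10
Q = 0.9240 * 5.67e-8 * 2.7260 * 6.4792e+10 = 9253.4479 W

9253.4479 W


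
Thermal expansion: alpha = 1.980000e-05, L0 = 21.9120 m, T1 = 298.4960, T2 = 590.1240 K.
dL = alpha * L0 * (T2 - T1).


dT = 291.6280 K
dL = 1.980000e-05 * 21.9120 * 291.6280 = 0.126525 m
L_final = 22.038525 m

dL = 0.126525 m


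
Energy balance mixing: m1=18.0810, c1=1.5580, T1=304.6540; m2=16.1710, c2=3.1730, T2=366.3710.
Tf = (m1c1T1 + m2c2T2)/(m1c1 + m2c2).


num = 27380.8731
den = 79.4808
Tf = 344.4968 K

344.4968 K


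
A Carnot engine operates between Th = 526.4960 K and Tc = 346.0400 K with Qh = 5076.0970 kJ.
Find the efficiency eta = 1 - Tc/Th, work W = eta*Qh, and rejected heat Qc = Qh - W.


eta = 1 - 346.0400/526.4960 = 0.3427
W = 0.3427 * 5076.0970 = 1739.8274 kJ
Qc = 5076.0970 - 1739.8274 = 3336.2696 kJ

eta = 34.2749%, W = 1739.8274 kJ, Qc = 3336.2696 kJ


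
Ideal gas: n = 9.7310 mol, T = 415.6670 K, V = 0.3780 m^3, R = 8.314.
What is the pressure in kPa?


P = nRT/V = 9.7310 * 8.314 * 415.6670 / 0.3780
= 33628.9293 / 0.3780 = 88965.4213 Pa = 88.9654 kPa

88.9654 kPa


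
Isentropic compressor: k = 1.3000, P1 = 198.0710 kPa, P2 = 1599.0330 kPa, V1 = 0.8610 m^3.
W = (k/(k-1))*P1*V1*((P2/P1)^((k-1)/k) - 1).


(k-1)/k = 0.2308
(P2/P1)^exp = 1.6193
W = 4.3333 * 198.0710 * 0.8610 * (1.6193 - 1) = 457.6337 kJ

457.6337 kJ


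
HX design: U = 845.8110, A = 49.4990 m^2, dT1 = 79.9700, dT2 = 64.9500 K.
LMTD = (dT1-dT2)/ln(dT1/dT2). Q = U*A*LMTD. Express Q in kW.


LMTD = 72.1998 K
Q = 845.8110 * 49.4990 * 72.1998 = 3022774.4345 W = 3022.7744 kW

3022.7744 kW


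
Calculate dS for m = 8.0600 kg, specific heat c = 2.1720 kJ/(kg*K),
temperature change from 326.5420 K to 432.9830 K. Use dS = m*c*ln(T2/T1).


T2/T1 = 1.3260
ln(T2/T1) = 0.2821
dS = 8.0600 * 2.1720 * 0.2821 = 4.9392 kJ/K

4.9392 kJ/K


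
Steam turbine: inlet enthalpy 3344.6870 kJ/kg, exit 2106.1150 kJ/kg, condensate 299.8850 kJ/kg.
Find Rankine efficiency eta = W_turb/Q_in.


W = 1238.5720 kJ/kg
Q_in = 3044.8020 kJ/kg
eta = 0.4068 = 40.6782%

eta = 40.6782%


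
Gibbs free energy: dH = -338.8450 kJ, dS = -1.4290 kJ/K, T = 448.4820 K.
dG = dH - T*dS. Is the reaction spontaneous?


T*dS = 448.4820 * -1.4290 = -640.8808 kJ
dG = -338.8450 + 640.8808 = 302.0358 kJ (non-spontaneous)

dG = 302.0358 kJ, non-spontaneous


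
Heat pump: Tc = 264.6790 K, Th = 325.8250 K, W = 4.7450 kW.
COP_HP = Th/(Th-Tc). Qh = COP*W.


COP = 325.8250 / 61.1460 = 5.3286
Qh = 5.3286 * 4.7450 = 25.2844 kW

COP = 5.3286, Qh = 25.2844 kW


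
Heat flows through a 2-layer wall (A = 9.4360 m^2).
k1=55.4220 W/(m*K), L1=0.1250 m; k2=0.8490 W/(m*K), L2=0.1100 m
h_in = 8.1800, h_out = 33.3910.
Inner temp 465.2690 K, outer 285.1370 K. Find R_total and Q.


R_conv_in = 1/(8.1800*9.4360) = 0.0130
R_1 = 0.1250/(55.4220*9.4360) = 0.0002
R_2 = 0.1100/(0.8490*9.4360) = 0.0137
R_conv_out = 1/(33.3910*9.4360) = 0.0032
R_total = 0.0301 K/W
Q = 180.1320 / 0.0301 = 5984.5868 W

R_total = 0.0301 K/W, Q = 5984.5868 W


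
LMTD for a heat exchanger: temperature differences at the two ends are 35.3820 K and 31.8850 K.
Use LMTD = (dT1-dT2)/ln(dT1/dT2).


dT1/dT2 = 1.1097
ln(dT1/dT2) = 0.1041
LMTD = 3.4970 / 0.1041 = 33.6032 K

33.6032 K


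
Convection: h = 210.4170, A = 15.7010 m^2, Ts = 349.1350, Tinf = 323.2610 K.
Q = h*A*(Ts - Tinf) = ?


dT = 25.8740 K
Q = 210.4170 * 15.7010 * 25.8740 = 85481.4168 W

85481.4168 W


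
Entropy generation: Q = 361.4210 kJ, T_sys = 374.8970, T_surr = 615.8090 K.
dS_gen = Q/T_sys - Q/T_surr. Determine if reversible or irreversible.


dS_sys = 361.4210/374.8970 = 0.9641 kJ/K
dS_surr = -361.4210/615.8090 = -0.5869 kJ/K
dS_gen = 0.9641 - 0.5869 = 0.3771 kJ/K (irreversible)

dS_gen = 0.3771 kJ/K, irreversible


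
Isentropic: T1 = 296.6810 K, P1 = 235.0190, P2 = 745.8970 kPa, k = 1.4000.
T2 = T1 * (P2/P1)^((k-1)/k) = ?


(k-1)/k = 0.2857
(P2/P1)^exp = 1.3909
T2 = 296.6810 * 1.3909 = 412.6645 K

412.6645 K


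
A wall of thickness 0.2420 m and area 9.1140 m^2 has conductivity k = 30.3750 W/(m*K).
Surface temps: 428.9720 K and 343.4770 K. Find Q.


dT = 85.4950 K
Q = 30.3750 * 9.1140 * 85.4950 / 0.2420 = 97802.6588 W

97802.6588 W


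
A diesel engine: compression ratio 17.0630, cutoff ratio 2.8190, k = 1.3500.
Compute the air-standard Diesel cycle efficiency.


r^(k-1) = 2.6991
rc^k = 4.0516
eta = 0.5396 = 53.9591%

53.9591%


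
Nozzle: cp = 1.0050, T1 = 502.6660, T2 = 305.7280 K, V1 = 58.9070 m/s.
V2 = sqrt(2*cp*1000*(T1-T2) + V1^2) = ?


dT = 196.9380 K
2*cp*1000*dT = 395845.3800
V1^2 = 3470.0346
V2 = sqrt(399315.4146) = 631.9141 m/s

631.9141 m/s


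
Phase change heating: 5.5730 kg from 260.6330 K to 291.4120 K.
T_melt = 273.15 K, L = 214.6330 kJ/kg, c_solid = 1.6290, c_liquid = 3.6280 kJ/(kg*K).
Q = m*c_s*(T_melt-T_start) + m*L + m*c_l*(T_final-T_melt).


Q1 (sensible, solid) = 5.5730 * 1.6290 * 12.5170 = 113.6345 kJ
Q2 (latent) = 5.5730 * 214.6330 = 1196.1497 kJ
Q3 (sensible, liquid) = 5.5730 * 3.6280 * 18.2620 = 369.2365 kJ
Q_total = 1679.0208 kJ

1679.0208 kJ


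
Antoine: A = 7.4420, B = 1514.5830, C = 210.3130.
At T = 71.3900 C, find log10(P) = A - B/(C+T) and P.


C+T = 281.7030
B/(C+T) = 5.3765
log10(P) = 7.4420 - 5.3765 = 2.0655
P = 10^2.0655 = 116.2722 mmHg

116.2722 mmHg


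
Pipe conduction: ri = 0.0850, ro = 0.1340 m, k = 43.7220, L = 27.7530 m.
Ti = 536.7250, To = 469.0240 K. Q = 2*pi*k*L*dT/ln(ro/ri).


dT = 67.7010 K
ln(ro/ri) = 0.4552
Q = 2*pi*43.7220*27.7530*67.7010 / 0.4552 = 1133949.1628 W

1133949.1628 W


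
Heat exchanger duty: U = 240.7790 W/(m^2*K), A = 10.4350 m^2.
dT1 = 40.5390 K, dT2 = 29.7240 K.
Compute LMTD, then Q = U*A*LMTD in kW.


LMTD = 34.8523 K
Q = 240.7790 * 10.4350 * 34.8523 = 87567.3625 W = 87.5674 kW

87.5674 kW


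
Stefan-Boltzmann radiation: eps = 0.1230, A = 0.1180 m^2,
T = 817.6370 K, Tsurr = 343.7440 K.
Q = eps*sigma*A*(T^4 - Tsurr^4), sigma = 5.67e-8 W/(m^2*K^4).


T^4 = 4.4693e+11
Tsurr^4 = 1.3962e+10
Q = 0.1230 * 5.67e-8 * 0.1180 * 4.3297e+11 = 356.3108 W

356.3108 W


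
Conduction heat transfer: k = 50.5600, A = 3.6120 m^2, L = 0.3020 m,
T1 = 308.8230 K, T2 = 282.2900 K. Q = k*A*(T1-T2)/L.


dT = 26.5330 K
Q = 50.5600 * 3.6120 * 26.5330 / 0.3020 = 16044.7968 W

16044.7968 W


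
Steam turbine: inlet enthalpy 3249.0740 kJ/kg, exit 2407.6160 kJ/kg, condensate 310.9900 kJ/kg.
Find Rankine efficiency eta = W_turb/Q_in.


W = 841.4580 kJ/kg
Q_in = 2938.0840 kJ/kg
eta = 0.2864 = 28.6397%

eta = 28.6397%


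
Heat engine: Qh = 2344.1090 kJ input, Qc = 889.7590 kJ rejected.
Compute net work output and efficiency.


W = 2344.1090 - 889.7590 = 1454.3500 kJ
eta = 1454.3500 / 2344.1090 = 0.6204 = 62.0428%

W = 1454.3500 kJ, eta = 62.0428%


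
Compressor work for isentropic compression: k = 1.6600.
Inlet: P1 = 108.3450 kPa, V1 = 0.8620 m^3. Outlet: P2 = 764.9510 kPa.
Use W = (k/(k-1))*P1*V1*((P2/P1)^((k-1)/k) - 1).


(k-1)/k = 0.3976
(P2/P1)^exp = 2.1751
W = 2.5152 * 108.3450 * 0.8620 * (2.1751 - 1) = 276.0355 kJ

276.0355 kJ


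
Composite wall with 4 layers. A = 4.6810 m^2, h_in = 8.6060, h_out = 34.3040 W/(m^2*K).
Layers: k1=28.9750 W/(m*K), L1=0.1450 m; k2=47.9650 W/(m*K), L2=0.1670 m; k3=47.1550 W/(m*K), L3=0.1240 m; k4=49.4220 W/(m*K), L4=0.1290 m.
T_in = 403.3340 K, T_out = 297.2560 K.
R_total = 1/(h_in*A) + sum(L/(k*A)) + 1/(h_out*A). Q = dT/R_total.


R_conv_in = 1/(8.6060*4.6810) = 0.0248
R_1 = 0.1450/(28.9750*4.6810) = 0.0011
R_2 = 0.1670/(47.9650*4.6810) = 0.0007
R_3 = 0.1240/(47.1550*4.6810) = 0.0006
R_4 = 0.1290/(49.4220*4.6810) = 0.0006
R_conv_out = 1/(34.3040*4.6810) = 0.0062
R_total = 0.0340 K/W
Q = 106.0780 / 0.0340 = 3121.4918 W

R_total = 0.0340 K/W, Q = 3121.4918 W


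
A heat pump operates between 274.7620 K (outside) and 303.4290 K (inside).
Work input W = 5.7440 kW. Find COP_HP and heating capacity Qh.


COP = 303.4290 / 28.6670 = 10.5846
Qh = 10.5846 * 5.7440 = 60.7980 kW

COP = 10.5846, Qh = 60.7980 kW


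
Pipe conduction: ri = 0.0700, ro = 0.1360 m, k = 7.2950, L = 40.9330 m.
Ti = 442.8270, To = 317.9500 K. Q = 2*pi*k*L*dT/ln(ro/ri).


dT = 124.8770 K
ln(ro/ri) = 0.6642
Q = 2*pi*7.2950*40.9330*124.8770 / 0.6642 = 352767.6190 W

352767.6190 W


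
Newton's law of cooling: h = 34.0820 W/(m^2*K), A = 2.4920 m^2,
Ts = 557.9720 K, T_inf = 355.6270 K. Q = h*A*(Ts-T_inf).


dT = 202.3450 K
Q = 34.0820 * 2.4920 * 202.3450 = 17185.6351 W

17185.6351 W


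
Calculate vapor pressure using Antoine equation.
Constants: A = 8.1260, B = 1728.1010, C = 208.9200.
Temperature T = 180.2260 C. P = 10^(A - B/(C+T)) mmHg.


C+T = 389.1460
B/(C+T) = 4.4408
log10(P) = 8.1260 - 4.4408 = 3.6852
P = 10^3.6852 = 4844.4858 mmHg

4844.4858 mmHg


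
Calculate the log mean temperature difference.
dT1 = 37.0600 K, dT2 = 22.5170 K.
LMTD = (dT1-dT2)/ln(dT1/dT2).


dT1/dT2 = 1.6459
ln(dT1/dT2) = 0.4983
LMTD = 14.5430 / 0.4983 = 29.1871 K

29.1871 K


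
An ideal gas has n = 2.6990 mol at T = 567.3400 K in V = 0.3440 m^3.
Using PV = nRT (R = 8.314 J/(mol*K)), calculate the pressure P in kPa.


P = nRT/V = 2.6990 * 8.314 * 567.3400 / 0.3440
= 12730.8180 / 0.3440 = 37008.1918 Pa = 37.0082 kPa

37.0082 kPa


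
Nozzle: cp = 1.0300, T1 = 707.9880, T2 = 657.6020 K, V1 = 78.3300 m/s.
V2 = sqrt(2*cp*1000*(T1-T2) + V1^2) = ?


dT = 50.3860 K
2*cp*1000*dT = 103795.1600
V1^2 = 6135.5889
V2 = sqrt(109930.7489) = 331.5581 m/s

331.5581 m/s


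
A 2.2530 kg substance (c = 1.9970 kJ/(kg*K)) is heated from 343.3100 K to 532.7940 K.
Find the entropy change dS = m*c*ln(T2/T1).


T2/T1 = 1.5519
ln(T2/T1) = 0.4395
dS = 2.2530 * 1.9970 * 0.4395 = 1.9774 kJ/K

1.9774 kJ/K


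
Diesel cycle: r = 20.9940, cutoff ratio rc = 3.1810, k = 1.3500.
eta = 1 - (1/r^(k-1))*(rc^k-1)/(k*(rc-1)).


r^(k-1) = 2.9022
rc^k = 4.7694
eta = 0.5589 = 55.8891%

55.8891%


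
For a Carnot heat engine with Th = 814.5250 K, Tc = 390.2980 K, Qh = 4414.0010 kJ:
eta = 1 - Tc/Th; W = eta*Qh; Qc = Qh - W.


eta = 1 - 390.2980/814.5250 = 0.5208
W = 0.5208 * 4414.0010 = 2298.9330 kJ
Qc = 4414.0010 - 2298.9330 = 2115.0680 kJ

eta = 52.0827%, W = 2298.9330 kJ, Qc = 2115.0680 kJ


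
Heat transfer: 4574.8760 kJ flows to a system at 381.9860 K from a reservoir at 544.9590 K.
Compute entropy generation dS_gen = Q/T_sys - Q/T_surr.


dS_sys = 4574.8760/381.9860 = 11.9766 kJ/K
dS_surr = -4574.8760/544.9590 = -8.3949 kJ/K
dS_gen = 11.9766 - 8.3949 = 3.5817 kJ/K (irreversible)

dS_gen = 3.5817 kJ/K, irreversible


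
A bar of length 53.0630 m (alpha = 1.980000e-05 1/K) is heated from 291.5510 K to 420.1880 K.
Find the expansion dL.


dT = 128.6370 K
dL = 1.980000e-05 * 53.0630 * 128.6370 = 0.135152 m
L_final = 53.198152 m

dL = 0.135152 m


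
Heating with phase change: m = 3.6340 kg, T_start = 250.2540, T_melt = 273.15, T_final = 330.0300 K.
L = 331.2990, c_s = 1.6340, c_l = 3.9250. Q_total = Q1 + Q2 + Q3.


Q1 (sensible, solid) = 3.6340 * 1.6340 * 22.8960 = 135.9554 kJ
Q2 (latent) = 3.6340 * 331.2990 = 1203.9406 kJ
Q3 (sensible, liquid) = 3.6340 * 3.9250 * 56.8800 = 811.3050 kJ
Q_total = 2151.2010 kJ

2151.2010 kJ


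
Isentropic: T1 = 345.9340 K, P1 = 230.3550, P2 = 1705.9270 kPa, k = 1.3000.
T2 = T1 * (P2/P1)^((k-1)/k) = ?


(k-1)/k = 0.2308
(P2/P1)^exp = 1.5873
T2 = 345.9340 * 1.5873 = 549.1128 K

549.1128 K


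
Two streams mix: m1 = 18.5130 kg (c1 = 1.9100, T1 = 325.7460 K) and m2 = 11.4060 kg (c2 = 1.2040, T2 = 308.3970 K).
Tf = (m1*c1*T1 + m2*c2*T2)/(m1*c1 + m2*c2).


num = 15753.4849
den = 49.0927
Tf = 320.8929 K

320.8929 K


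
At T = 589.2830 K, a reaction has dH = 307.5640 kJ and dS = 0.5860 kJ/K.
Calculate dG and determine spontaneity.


T*dS = 589.2830 * 0.5860 = 345.3198 kJ
dG = 307.5640 - 345.3198 = -37.7558 kJ (spontaneous)

dG = -37.7558 kJ, spontaneous


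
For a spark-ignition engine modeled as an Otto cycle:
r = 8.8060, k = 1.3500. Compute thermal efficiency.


r^(k-1) = 2.1413
eta = 1 - 1/2.1413 = 0.5330 = 53.2989%

53.2989%


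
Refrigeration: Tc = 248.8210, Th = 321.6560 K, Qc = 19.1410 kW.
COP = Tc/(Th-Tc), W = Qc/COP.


COP = 248.8210 / 72.8350 = 3.4162
W = 19.1410 / 3.4162 = 5.6030 kW

COP = 3.4162, W = 5.6030 kW


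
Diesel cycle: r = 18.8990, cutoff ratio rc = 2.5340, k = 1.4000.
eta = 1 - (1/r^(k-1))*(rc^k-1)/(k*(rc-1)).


r^(k-1) = 3.2402
rc^k = 3.6756
eta = 0.6155 = 61.5502%

61.5502%


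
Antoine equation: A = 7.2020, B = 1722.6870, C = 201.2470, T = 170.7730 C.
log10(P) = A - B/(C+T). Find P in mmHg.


C+T = 372.0200
B/(C+T) = 4.6306
log10(P) = 7.2020 - 4.6306 = 2.5714
P = 10^2.5714 = 372.7090 mmHg

372.7090 mmHg


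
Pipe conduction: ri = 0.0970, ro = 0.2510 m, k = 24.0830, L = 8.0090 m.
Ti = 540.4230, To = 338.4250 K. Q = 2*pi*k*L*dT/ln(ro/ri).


dT = 201.9980 K
ln(ro/ri) = 0.9507
Q = 2*pi*24.0830*8.0090*201.9980 / 0.9507 = 257485.7242 W

257485.7242 W


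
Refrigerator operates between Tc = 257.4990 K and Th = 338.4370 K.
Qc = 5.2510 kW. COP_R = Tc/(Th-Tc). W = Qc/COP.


COP = 257.4990 / 80.9380 = 3.1814
W = 5.2510 / 3.1814 = 1.6505 kW

COP = 3.1814, W = 1.6505 kW


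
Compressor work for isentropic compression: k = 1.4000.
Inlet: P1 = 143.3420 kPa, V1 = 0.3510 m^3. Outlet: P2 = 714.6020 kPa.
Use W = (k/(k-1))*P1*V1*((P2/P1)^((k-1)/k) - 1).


(k-1)/k = 0.2857
(P2/P1)^exp = 1.5825
W = 3.5000 * 143.3420 * 0.3510 * (1.5825 - 1) = 102.5735 kJ

102.5735 kJ


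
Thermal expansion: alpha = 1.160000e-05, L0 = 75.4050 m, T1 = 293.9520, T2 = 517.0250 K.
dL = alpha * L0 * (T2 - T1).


dT = 223.0730 K
dL = 1.160000e-05 * 75.4050 * 223.0730 = 0.195122 m
L_final = 75.600122 m

dL = 0.195122 m


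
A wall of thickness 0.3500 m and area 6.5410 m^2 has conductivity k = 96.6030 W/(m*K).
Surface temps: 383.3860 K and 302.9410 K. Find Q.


dT = 80.4450 K
Q = 96.6030 * 6.5410 * 80.4450 / 0.3500 = 145233.1558 W

145233.1558 W


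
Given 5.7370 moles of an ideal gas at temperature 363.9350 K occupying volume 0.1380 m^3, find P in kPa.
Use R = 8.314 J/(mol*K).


P = nRT/V = 5.7370 * 8.314 * 363.9350 / 0.1380
= 17358.7598 / 0.1380 = 125788.1146 Pa = 125.7881 kPa

125.7881 kPa


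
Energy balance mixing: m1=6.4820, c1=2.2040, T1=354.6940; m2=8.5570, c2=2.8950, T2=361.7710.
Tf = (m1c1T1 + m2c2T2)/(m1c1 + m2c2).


num = 14029.2523
den = 39.0588
Tf = 359.1825 K

359.1825 K


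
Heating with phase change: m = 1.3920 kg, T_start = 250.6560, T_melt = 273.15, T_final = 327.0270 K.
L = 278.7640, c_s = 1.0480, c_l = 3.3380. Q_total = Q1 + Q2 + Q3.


Q1 (sensible, solid) = 1.3920 * 1.0480 * 22.4940 = 32.8146 kJ
Q2 (latent) = 1.3920 * 278.7640 = 388.0395 kJ
Q3 (sensible, liquid) = 1.3920 * 3.3380 * 53.8770 = 250.3393 kJ
Q_total = 671.1934 kJ

671.1934 kJ


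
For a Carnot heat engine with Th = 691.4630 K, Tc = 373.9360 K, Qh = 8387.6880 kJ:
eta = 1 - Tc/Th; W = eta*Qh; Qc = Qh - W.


eta = 1 - 373.9360/691.4630 = 0.4592
W = 0.4592 * 8387.6880 = 3851.7136 kJ
Qc = 8387.6880 - 3851.7136 = 4535.9744 kJ

eta = 45.9210%, W = 3851.7136 kJ, Qc = 4535.9744 kJ


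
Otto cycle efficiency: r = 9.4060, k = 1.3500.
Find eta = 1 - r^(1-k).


r^(k-1) = 2.1912
eta = 1 - 1/2.1912 = 0.5436 = 54.3639%

54.3639%


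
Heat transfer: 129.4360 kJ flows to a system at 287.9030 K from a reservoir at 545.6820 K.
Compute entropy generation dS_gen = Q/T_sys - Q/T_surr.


dS_sys = 129.4360/287.9030 = 0.4496 kJ/K
dS_surr = -129.4360/545.6820 = -0.2372 kJ/K
dS_gen = 0.4496 - 0.2372 = 0.2124 kJ/K (irreversible)

dS_gen = 0.2124 kJ/K, irreversible


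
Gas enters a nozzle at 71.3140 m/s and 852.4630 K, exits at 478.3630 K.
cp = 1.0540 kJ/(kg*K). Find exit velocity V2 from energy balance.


dT = 374.1000 K
2*cp*1000*dT = 788602.8000
V1^2 = 5085.6866
V2 = sqrt(793688.4866) = 890.8920 m/s

890.8920 m/s


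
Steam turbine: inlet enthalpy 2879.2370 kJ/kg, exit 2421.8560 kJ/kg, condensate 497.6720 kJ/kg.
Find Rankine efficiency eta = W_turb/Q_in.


W = 457.3810 kJ/kg
Q_in = 2381.5650 kJ/kg
eta = 0.1921 = 19.2051%

eta = 19.2051%


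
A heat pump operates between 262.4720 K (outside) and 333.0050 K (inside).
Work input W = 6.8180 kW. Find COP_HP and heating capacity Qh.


COP = 333.0050 / 70.5330 = 4.7213
Qh = 4.7213 * 6.8180 = 32.1896 kW

COP = 4.7213, Qh = 32.1896 kW


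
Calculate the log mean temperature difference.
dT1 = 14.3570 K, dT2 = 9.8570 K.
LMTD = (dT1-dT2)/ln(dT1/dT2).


dT1/dT2 = 1.4565
ln(dT1/dT2) = 0.3761
LMTD = 4.5000 / 0.3761 = 11.9663 K

11.9663 K


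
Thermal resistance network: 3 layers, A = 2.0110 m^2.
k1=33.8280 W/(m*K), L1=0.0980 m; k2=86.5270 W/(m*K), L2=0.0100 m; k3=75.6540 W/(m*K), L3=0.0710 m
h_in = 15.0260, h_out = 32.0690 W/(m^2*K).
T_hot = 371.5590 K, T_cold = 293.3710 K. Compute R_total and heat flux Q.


R_conv_in = 1/(15.0260*2.0110) = 0.0331
R_1 = 0.0980/(33.8280*2.0110) = 0.0014
R_2 = 0.0100/(86.5270*2.0110) = 5.7469e-05
R_3 = 0.0710/(75.6540*2.0110) = 0.0005
R_conv_out = 1/(32.0690*2.0110) = 0.0155
R_total = 0.0506 K/W
Q = 78.1880 / 0.0506 = 1546.3034 W

R_total = 0.0506 K/W, Q = 1546.3034 W


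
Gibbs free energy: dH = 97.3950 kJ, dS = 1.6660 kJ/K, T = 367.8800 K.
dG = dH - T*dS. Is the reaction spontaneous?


T*dS = 367.8800 * 1.6660 = 612.8881 kJ
dG = 97.3950 - 612.8881 = -515.4931 kJ (spontaneous)

dG = -515.4931 kJ, spontaneous


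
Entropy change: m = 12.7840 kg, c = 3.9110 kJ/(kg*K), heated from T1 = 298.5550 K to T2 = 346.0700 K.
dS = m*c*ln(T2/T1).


T2/T1 = 1.1591
ln(T2/T1) = 0.1477
dS = 12.7840 * 3.9110 * 0.1477 = 7.3841 kJ/K

7.3841 kJ/K


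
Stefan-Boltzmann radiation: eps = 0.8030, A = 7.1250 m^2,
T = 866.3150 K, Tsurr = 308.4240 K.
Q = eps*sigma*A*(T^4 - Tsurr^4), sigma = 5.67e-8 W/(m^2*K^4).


T^4 = 5.6325e+11
Tsurr^4 = 9.0488e+09
Q = 0.8030 * 5.67e-8 * 7.1250 * 5.5420e+11 = 179784.8444 W

179784.8444 W


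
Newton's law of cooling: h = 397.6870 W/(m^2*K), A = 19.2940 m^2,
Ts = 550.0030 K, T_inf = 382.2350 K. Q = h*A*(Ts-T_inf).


dT = 167.7680 K
Q = 397.6870 * 19.2940 * 167.7680 = 1287279.3306 W

1287279.3306 W


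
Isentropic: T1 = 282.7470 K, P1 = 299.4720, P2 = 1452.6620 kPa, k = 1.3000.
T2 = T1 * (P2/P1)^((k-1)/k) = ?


(k-1)/k = 0.2308
(P2/P1)^exp = 1.4397
T2 = 282.7470 * 1.4397 = 407.0629 K

407.0629 K


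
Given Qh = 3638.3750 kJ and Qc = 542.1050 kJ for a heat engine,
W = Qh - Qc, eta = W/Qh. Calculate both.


W = 3638.3750 - 542.1050 = 3096.2700 kJ
eta = 3096.2700 / 3638.3750 = 0.8510 = 85.1004%

W = 3096.2700 kJ, eta = 85.1004%


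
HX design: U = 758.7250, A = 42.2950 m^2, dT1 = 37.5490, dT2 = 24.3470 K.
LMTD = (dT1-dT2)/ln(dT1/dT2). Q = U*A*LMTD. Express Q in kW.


LMTD = 30.4729 K
Q = 758.7250 * 42.2950 * 30.4729 = 977882.1111 W = 977.8821 kW

977.8821 kW


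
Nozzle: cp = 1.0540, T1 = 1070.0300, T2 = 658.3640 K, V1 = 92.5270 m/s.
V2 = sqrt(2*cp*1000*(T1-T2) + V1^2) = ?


dT = 411.6660 K
2*cp*1000*dT = 867791.9280
V1^2 = 8561.2457
V2 = sqrt(876353.1737) = 936.1374 m/s

936.1374 m/s


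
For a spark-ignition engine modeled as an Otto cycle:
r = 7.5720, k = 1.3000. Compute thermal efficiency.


r^(k-1) = 1.8355
eta = 1 - 1/1.8355 = 0.4552 = 45.5200%

45.5200%


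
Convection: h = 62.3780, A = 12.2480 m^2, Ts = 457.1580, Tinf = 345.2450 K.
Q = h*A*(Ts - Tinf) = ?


dT = 111.9130 K
Q = 62.3780 * 12.2480 * 111.9130 = 85502.1748 W

85502.1748 W


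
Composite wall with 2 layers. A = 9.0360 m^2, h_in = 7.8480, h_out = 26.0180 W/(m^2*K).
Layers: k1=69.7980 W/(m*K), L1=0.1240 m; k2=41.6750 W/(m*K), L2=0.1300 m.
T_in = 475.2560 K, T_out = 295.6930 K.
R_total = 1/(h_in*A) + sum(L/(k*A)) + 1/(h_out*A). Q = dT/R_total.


R_conv_in = 1/(7.8480*9.0360) = 0.0141
R_1 = 0.1240/(69.7980*9.0360) = 0.0002
R_2 = 0.1300/(41.6750*9.0360) = 0.0003
R_conv_out = 1/(26.0180*9.0360) = 0.0043
R_total = 0.0189 K/W
Q = 179.5630 / 0.0189 = 9502.2758 W

R_total = 0.0189 K/W, Q = 9502.2758 W


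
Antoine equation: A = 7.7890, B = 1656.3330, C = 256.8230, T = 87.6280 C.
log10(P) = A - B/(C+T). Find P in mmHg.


C+T = 344.4510
B/(C+T) = 4.8086
log10(P) = 7.7890 - 4.8086 = 2.9804
P = 10^2.9804 = 955.8347 mmHg

955.8347 mmHg


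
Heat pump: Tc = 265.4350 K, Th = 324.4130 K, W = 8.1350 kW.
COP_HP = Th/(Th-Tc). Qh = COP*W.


COP = 324.4130 / 58.9780 = 5.5006
Qh = 5.5006 * 8.1350 = 44.7472 kW

COP = 5.5006, Qh = 44.7472 kW


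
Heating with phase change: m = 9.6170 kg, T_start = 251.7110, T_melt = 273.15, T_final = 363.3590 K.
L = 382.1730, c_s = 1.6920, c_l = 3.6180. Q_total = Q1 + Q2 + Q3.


Q1 (sensible, solid) = 9.6170 * 1.6920 * 21.4390 = 348.8546 kJ
Q2 (latent) = 9.6170 * 382.1730 = 3675.3577 kJ
Q3 (sensible, liquid) = 9.6170 * 3.6180 * 90.2090 = 3138.7595 kJ
Q_total = 7162.9719 kJ

7162.9719 kJ


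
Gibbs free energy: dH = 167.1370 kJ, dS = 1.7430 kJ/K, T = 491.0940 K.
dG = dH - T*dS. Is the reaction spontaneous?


T*dS = 491.0940 * 1.7430 = 855.9768 kJ
dG = 167.1370 - 855.9768 = -688.8398 kJ (spontaneous)

dG = -688.8398 kJ, spontaneous


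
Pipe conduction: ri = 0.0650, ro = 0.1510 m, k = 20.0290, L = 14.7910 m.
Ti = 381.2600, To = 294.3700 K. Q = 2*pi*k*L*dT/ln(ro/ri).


dT = 86.8900 K
ln(ro/ri) = 0.8429
Q = 2*pi*20.0290*14.7910*86.8900 / 0.8429 = 191882.0038 W

191882.0038 W


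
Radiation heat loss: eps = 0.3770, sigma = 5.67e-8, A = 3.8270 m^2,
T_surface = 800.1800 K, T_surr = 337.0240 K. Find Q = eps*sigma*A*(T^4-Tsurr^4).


T^4 = 4.0997e+11
Tsurr^4 = 1.2902e+10
Q = 0.3770 * 5.67e-8 * 3.8270 * 3.9707e+11 = 32482.3061 W

32482.3061 W


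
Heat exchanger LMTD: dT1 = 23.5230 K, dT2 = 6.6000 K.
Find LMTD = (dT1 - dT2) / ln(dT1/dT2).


dT1/dT2 = 3.5641
ln(dT1/dT2) = 1.2709
LMTD = 16.9230 / 1.2709 = 13.3157 K

13.3157 K


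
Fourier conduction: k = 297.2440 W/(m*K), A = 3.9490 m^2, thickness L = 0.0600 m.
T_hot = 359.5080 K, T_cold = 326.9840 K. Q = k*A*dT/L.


dT = 32.5240 K
Q = 297.2440 * 3.9490 * 32.5240 / 0.0600 = 636286.8278 W

636286.8278 W


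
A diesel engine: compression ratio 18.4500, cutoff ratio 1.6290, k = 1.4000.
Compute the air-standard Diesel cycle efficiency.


r^(k-1) = 3.2092
rc^k = 1.9801
eta = 0.6532 = 65.3185%

65.3185%


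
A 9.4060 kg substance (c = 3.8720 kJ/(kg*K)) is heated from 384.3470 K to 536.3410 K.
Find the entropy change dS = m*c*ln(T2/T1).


T2/T1 = 1.3955
ln(T2/T1) = 0.3332
dS = 9.4060 * 3.8720 * 0.3332 = 12.1360 kJ/K

12.1360 kJ/K


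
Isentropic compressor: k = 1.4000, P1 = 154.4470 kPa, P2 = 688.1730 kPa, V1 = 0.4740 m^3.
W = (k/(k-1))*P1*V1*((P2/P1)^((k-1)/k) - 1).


(k-1)/k = 0.2857
(P2/P1)^exp = 1.5325
W = 3.5000 * 154.4470 * 0.4740 * (1.5325 - 1) = 136.4454 kJ

136.4454 kJ


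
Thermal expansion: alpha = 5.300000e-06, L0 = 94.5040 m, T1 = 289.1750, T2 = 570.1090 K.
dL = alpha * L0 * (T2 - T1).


dT = 280.9340 K
dL = 5.300000e-06 * 94.5040 * 280.9340 = 0.140712 m
L_final = 94.644712 m

dL = 0.140712 m


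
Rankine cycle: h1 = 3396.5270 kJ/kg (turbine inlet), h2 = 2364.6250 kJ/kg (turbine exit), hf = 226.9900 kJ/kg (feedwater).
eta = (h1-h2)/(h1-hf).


W = 1031.9020 kJ/kg
Q_in = 3169.5370 kJ/kg
eta = 0.3256 = 32.5569%

eta = 32.5569%


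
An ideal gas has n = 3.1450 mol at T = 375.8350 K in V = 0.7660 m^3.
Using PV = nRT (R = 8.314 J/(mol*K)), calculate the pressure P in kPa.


P = nRT/V = 3.1450 * 8.314 * 375.8350 / 0.7660
= 9827.1569 / 0.7660 = 12829.1866 Pa = 12.8292 kPa

12.8292 kPa


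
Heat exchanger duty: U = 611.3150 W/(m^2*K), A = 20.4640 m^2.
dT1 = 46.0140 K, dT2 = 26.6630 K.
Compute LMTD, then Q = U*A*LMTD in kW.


LMTD = 35.4629 K
Q = 611.3150 * 20.4640 * 35.4629 = 443639.1054 W = 443.6391 kW

443.6391 kW


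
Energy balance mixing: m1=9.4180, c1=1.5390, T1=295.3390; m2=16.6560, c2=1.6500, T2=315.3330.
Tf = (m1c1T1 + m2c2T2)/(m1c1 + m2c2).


num = 12946.8403
den = 41.9767
Tf = 308.4292 K

308.4292 K


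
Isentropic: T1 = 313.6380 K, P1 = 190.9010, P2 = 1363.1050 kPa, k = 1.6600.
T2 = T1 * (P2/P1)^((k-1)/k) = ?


(k-1)/k = 0.3976
(P2/P1)^exp = 2.1849
T2 = 313.6380 * 2.1849 = 685.2672 K

685.2672 K


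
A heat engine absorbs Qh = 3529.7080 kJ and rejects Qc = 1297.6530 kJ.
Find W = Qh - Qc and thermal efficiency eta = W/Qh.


W = 3529.7080 - 1297.6530 = 2232.0550 kJ
eta = 2232.0550 / 3529.7080 = 0.6324 = 63.2363%

W = 2232.0550 kJ, eta = 63.2363%


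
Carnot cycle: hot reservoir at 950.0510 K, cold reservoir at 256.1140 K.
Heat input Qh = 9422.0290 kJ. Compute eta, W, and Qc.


eta = 1 - 256.1140/950.0510 = 0.7304
W = 0.7304 * 9422.0290 = 6882.0458 kJ
Qc = 9422.0290 - 6882.0458 = 2539.9832 kJ

eta = 73.0421%, W = 6882.0458 kJ, Qc = 2539.9832 kJ


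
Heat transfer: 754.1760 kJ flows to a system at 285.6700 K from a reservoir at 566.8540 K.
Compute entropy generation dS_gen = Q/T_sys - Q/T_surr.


dS_sys = 754.1760/285.6700 = 2.6400 kJ/K
dS_surr = -754.1760/566.8540 = -1.3305 kJ/K
dS_gen = 2.6400 - 1.3305 = 1.3096 kJ/K (irreversible)

dS_gen = 1.3096 kJ/K, irreversible


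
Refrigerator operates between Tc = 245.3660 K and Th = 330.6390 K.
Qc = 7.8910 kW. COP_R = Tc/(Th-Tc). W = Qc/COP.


COP = 245.3660 / 85.2730 = 2.8774
W = 7.8910 / 2.8774 = 2.7424 kW

COP = 2.8774, W = 2.7424 kW


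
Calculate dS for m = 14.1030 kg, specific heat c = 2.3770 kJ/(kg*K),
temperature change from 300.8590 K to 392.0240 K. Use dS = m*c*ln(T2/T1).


T2/T1 = 1.3030
ln(T2/T1) = 0.2647
dS = 14.1030 * 2.3770 * 0.2647 = 8.8729 kJ/K

8.8729 kJ/K


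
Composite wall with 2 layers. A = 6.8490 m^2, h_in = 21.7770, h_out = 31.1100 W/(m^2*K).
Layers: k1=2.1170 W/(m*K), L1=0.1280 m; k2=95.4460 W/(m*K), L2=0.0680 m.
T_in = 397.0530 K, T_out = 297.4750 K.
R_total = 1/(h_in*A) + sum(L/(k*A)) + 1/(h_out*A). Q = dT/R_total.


R_conv_in = 1/(21.7770*6.8490) = 0.0067
R_1 = 0.1280/(2.1170*6.8490) = 0.0088
R_2 = 0.0680/(95.4460*6.8490) = 0.0001
R_conv_out = 1/(31.1100*6.8490) = 0.0047
R_total = 0.0203 K/W
Q = 99.5780 / 0.0203 = 4898.1096 W

R_total = 0.0203 K/W, Q = 4898.1096 W


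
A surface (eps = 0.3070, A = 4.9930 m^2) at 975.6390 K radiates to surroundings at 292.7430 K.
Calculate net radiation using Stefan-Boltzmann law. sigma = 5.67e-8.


T^4 = 9.0606e+11
Tsurr^4 = 7.3442e+09
Q = 0.3070 * 5.67e-8 * 4.9930 * 8.9872e+11 = 78109.7078 W

78109.7078 W


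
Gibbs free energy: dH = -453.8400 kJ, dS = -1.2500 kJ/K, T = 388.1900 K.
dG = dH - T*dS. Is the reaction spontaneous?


T*dS = 388.1900 * -1.2500 = -485.2375 kJ
dG = -453.8400 + 485.2375 = 31.3975 kJ (non-spontaneous)

dG = 31.3975 kJ, non-spontaneous


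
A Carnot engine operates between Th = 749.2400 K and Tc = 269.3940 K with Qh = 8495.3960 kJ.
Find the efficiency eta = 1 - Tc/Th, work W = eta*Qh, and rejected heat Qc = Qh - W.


eta = 1 - 269.3940/749.2400 = 0.6404
W = 0.6404 * 8495.3960 = 5440.8224 kJ
Qc = 8495.3960 - 5440.8224 = 3054.5736 kJ

eta = 64.0444%, W = 5440.8224 kJ, Qc = 3054.5736 kJ


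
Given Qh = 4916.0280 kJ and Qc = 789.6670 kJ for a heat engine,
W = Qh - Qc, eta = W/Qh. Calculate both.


W = 4916.0280 - 789.6670 = 4126.3610 kJ
eta = 4126.3610 / 4916.0280 = 0.8394 = 83.9369%

W = 4126.3610 kJ, eta = 83.9369%


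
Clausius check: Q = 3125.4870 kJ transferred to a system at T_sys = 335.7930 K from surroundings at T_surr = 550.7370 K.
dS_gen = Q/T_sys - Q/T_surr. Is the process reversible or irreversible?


dS_sys = 3125.4870/335.7930 = 9.3078 kJ/K
dS_surr = -3125.4870/550.7370 = -5.6751 kJ/K
dS_gen = 9.3078 - 5.6751 = 3.6327 kJ/K (irreversible)

dS_gen = 3.6327 kJ/K, irreversible


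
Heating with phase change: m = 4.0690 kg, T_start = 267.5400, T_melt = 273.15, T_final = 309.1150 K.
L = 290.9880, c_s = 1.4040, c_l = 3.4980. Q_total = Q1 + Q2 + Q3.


Q1 (sensible, solid) = 4.0690 * 1.4040 * 5.6100 = 32.0492 kJ
Q2 (latent) = 4.0690 * 290.9880 = 1184.0302 kJ
Q3 (sensible, liquid) = 4.0690 * 3.4980 * 35.9650 = 511.9029 kJ
Q_total = 1727.9823 kJ

1727.9823 kJ


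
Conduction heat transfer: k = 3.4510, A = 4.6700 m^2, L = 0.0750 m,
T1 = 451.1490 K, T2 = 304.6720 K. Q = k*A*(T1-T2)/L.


dT = 146.4770 K
Q = 3.4510 * 4.6700 * 146.4770 / 0.0750 = 31475.3098 W

31475.3098 W


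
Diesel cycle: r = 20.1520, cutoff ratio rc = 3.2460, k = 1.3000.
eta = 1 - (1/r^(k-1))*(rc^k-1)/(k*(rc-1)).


r^(k-1) = 2.4620
rc^k = 4.6212
eta = 0.4963 = 49.6265%

49.6265%


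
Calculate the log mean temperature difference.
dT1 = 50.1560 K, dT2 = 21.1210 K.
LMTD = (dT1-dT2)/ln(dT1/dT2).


dT1/dT2 = 2.3747
ln(dT1/dT2) = 0.8649
LMTD = 29.0350 / 0.8649 = 33.5715 K

33.5715 K


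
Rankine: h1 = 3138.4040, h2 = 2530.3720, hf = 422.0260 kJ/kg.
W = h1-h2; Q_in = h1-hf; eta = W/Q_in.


W = 608.0320 kJ/kg
Q_in = 2716.3780 kJ/kg
eta = 0.2238 = 22.3839%

eta = 22.3839%


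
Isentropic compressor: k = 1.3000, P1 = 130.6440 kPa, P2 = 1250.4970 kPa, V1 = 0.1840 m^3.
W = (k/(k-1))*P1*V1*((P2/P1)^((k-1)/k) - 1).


(k-1)/k = 0.2308
(P2/P1)^exp = 1.6842
W = 4.3333 * 130.6440 * 0.1840 * (1.6842 - 1) = 71.2666 kJ

71.2666 kJ


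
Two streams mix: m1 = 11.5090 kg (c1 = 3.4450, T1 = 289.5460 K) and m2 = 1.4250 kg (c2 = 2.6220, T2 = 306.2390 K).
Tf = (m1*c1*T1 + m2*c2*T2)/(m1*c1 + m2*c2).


num = 12624.2821
den = 43.3849
Tf = 290.9836 K

290.9836 K


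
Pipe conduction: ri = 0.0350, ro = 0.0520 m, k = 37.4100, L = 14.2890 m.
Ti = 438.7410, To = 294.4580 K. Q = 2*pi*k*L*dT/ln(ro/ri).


dT = 144.2830 K
ln(ro/ri) = 0.3959
Q = 2*pi*37.4100*14.2890*144.2830 / 0.3959 = 1224063.1925 W

1224063.1925 W


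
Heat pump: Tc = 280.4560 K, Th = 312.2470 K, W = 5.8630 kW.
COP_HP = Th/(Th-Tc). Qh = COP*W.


COP = 312.2470 / 31.7910 = 9.8219
Qh = 9.8219 * 5.8630 = 57.5856 kW

COP = 9.8219, Qh = 57.5856 kW


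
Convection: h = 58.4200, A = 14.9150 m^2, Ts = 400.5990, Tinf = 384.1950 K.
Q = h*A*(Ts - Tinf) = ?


dT = 16.4040 K
Q = 58.4200 * 14.9150 * 16.4040 = 14293.3679 W

14293.3679 W


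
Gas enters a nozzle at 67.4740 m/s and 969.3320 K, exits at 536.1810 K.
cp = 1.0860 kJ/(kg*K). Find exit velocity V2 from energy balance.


dT = 433.1510 K
2*cp*1000*dT = 940803.9720
V1^2 = 4552.7407
V2 = sqrt(945356.7127) = 972.2946 m/s

972.2946 m/s


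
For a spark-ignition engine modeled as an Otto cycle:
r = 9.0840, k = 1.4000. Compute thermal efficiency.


r^(k-1) = 2.4172
eta = 1 - 1/2.4172 = 0.5863 = 58.6297%

58.6297%


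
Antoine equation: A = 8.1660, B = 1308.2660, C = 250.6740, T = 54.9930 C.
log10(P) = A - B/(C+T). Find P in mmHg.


C+T = 305.6670
B/(C+T) = 4.2800
log10(P) = 8.1660 - 4.2800 = 3.8860
P = 10^3.8860 = 7690.6532 mmHg

7690.6532 mmHg


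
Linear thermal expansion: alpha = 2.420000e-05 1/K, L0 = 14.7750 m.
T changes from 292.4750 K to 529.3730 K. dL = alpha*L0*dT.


dT = 236.8980 K
dL = 2.420000e-05 * 14.7750 * 236.8980 = 0.084704 m
L_final = 14.859704 m

dL = 0.084704 m


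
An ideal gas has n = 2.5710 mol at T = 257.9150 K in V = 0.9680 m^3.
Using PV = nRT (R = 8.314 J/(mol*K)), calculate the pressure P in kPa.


P = nRT/V = 2.5710 * 8.314 * 257.9150 / 0.9680
= 5513.0090 / 0.9680 = 5695.2572 Pa = 5.6953 kPa

5.6953 kPa


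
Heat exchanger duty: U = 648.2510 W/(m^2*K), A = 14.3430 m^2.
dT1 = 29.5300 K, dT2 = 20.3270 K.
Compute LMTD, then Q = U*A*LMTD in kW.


LMTD = 24.6428 K
Q = 648.2510 * 14.3430 * 24.6428 = 229124.9723 W = 229.1250 kW

229.1250 kW


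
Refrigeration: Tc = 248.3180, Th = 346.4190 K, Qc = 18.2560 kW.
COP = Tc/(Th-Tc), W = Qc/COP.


COP = 248.3180 / 98.1010 = 2.5312
W = 18.2560 / 2.5312 = 7.2123 kW

COP = 2.5312, W = 7.2123 kW


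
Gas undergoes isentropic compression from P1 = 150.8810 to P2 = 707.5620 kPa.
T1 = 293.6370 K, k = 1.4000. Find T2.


(k-1)/k = 0.2857
(P2/P1)^exp = 1.5551
T2 = 293.6370 * 1.5551 = 456.6276 K

456.6276 K


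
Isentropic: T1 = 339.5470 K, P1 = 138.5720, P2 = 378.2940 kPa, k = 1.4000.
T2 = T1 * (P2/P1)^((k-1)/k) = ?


(k-1)/k = 0.2857
(P2/P1)^exp = 1.3323
T2 = 339.5470 * 1.3323 = 452.3924 K

452.3924 K


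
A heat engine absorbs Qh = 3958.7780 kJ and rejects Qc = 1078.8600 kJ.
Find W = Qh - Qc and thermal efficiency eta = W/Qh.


W = 3958.7780 - 1078.8600 = 2879.9180 kJ
eta = 2879.9180 / 3958.7780 = 0.7275 = 72.7477%

W = 2879.9180 kJ, eta = 72.7477%


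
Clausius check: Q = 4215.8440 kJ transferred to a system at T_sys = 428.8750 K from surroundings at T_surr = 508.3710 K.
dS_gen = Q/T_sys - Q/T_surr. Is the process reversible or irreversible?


dS_sys = 4215.8440/428.8750 = 9.8300 kJ/K
dS_surr = -4215.8440/508.3710 = -8.2928 kJ/K
dS_gen = 9.8300 - 8.2928 = 1.5372 kJ/K (irreversible)

dS_gen = 1.5372 kJ/K, irreversible


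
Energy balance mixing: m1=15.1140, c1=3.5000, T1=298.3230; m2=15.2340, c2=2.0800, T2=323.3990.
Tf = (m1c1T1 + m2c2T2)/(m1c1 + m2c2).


num = 26028.4419
den = 84.5857
Tf = 307.7167 K

307.7167 K


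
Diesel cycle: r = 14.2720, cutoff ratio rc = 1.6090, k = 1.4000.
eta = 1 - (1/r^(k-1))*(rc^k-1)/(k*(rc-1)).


r^(k-1) = 2.8960
rc^k = 1.9462
eta = 0.6168 = 61.6800%

61.6800%


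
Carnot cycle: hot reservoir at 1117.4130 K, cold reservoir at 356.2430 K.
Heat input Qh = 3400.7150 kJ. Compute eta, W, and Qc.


eta = 1 - 356.2430/1117.4130 = 0.6812
W = 0.6812 * 3400.7150 = 2316.5313 kJ
Qc = 3400.7150 - 2316.5313 = 1084.1837 kJ

eta = 68.1189%, W = 2316.5313 kJ, Qc = 1084.1837 kJ


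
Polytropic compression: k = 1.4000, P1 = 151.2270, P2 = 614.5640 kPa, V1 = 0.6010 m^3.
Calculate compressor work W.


(k-1)/k = 0.2857
(P2/P1)^exp = 1.4927
W = 3.5000 * 151.2270 * 0.6010 * (1.4927 - 1) = 156.7414 kJ

156.7414 kJ


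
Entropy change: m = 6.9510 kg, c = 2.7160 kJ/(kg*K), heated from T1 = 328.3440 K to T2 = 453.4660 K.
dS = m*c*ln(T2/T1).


T2/T1 = 1.3811
ln(T2/T1) = 0.3229
dS = 6.9510 * 2.7160 * 0.3229 = 6.0952 kJ/K

6.0952 kJ/K


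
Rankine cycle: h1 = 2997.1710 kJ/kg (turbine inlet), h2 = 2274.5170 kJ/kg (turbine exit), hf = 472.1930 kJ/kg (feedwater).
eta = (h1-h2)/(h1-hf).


W = 722.6540 kJ/kg
Q_in = 2524.9780 kJ/kg
eta = 0.2862 = 28.6202%

eta = 28.6202%


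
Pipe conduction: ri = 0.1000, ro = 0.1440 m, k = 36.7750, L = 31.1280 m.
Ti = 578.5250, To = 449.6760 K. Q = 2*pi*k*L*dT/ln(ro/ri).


dT = 128.8490 K
ln(ro/ri) = 0.3646
Q = 2*pi*36.7750*31.1280*128.8490 / 0.3646 = 2541539.1484 W

2541539.1484 W


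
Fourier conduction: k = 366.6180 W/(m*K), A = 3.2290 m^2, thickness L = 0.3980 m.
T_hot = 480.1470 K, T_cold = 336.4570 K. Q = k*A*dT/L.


dT = 143.6900 K
Q = 366.6180 * 3.2290 * 143.6900 / 0.3980 = 427390.9302 W

427390.9302 W


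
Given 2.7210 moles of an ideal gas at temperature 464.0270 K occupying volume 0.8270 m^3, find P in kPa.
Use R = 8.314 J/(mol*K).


P = nRT/V = 2.7210 * 8.314 * 464.0270 / 0.8270
= 10497.4016 / 0.8270 = 12693.3514 Pa = 12.6934 kPa

12.6934 kPa


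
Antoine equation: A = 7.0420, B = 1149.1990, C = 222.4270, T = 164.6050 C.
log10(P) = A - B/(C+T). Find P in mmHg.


C+T = 387.0320
B/(C+T) = 2.9693
log10(P) = 7.0420 - 2.9693 = 4.0727
P = 10^4.0727 = 11823.3096 mmHg

11823.3096 mmHg


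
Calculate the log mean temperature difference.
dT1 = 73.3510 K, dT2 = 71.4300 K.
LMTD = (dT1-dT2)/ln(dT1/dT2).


dT1/dT2 = 1.0269
ln(dT1/dT2) = 0.0265
LMTD = 1.9210 / 0.0265 = 72.3863 K

72.3863 K


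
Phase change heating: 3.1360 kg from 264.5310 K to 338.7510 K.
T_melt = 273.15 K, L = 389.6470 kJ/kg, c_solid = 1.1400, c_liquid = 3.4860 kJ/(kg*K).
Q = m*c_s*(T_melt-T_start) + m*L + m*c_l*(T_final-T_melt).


Q1 (sensible, solid) = 3.1360 * 1.1400 * 8.6190 = 30.8133 kJ
Q2 (latent) = 3.1360 * 389.6470 = 1221.9330 kJ
Q3 (sensible, liquid) = 3.1360 * 3.4860 * 65.6010 = 717.1564 kJ
Q_total = 1969.9027 kJ

1969.9027 kJ


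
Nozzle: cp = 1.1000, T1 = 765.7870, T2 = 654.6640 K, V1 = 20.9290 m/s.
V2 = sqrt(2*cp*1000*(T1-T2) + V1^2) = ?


dT = 111.1230 K
2*cp*1000*dT = 244470.6000
V1^2 = 438.0230
V2 = sqrt(244908.6230) = 494.8824 m/s

494.8824 m/s


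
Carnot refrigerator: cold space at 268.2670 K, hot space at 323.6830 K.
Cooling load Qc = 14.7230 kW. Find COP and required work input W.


COP = 268.2670 / 55.4160 = 4.8410
W = 14.7230 / 4.8410 = 3.0413 kW

COP = 4.8410, W = 3.0413 kW


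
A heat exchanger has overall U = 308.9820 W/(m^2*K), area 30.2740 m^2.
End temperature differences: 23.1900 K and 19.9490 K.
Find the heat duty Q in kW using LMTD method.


LMTD = 21.5289 K
Q = 308.9820 * 30.2740 * 21.5289 = 201383.5295 W = 201.3835 kW

201.3835 kW


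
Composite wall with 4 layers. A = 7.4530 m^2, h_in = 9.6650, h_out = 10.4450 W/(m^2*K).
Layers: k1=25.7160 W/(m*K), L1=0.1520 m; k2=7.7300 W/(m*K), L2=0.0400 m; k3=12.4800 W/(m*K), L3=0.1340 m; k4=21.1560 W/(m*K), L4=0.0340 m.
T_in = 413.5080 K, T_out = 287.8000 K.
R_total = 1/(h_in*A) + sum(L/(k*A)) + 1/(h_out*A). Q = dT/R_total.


R_conv_in = 1/(9.6650*7.4530) = 0.0139
R_1 = 0.1520/(25.7160*7.4530) = 0.0008
R_2 = 0.0400/(7.7300*7.4530) = 0.0007
R_3 = 0.1340/(12.4800*7.4530) = 0.0014
R_4 = 0.0340/(21.1560*7.4530) = 0.0002
R_conv_out = 1/(10.4450*7.4530) = 0.0128
R_total = 0.0299 K/W
Q = 125.7080 / 0.0299 = 4208.2343 W

R_total = 0.0299 K/W, Q = 4208.2343 W


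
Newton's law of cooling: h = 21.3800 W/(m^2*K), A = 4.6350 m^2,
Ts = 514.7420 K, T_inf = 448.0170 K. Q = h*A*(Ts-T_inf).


dT = 66.7250 K
Q = 21.3800 * 4.6350 * 66.7250 = 6612.2006 W

6612.2006 W


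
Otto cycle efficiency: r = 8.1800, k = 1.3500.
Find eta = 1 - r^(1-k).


r^(k-1) = 2.0867
eta = 1 - 1/2.0867 = 0.5208 = 52.0778%

52.0778%


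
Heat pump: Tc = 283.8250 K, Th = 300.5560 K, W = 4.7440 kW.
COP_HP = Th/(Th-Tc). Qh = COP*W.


COP = 300.5560 / 16.7310 = 17.9640
Qh = 17.9640 * 4.7440 = 85.2213 kW

COP = 17.9640, Qh = 85.2213 kW


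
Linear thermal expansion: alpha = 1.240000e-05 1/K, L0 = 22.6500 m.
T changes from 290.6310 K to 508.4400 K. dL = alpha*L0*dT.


dT = 217.8090 K
dL = 1.240000e-05 * 22.6500 * 217.8090 = 0.061174 m
L_final = 22.711174 m

dL = 0.061174 m


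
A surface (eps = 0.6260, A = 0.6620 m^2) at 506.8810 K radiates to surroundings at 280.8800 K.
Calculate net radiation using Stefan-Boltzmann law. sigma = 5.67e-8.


T^4 = 6.6012e+10
Tsurr^4 = 6.2242e+09
Q = 0.6260 * 5.67e-8 * 0.6620 * 5.9788e+10 = 1404.8478 W

1404.8478 W


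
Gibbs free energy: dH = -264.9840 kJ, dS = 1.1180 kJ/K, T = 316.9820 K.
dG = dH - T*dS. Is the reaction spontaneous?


T*dS = 316.9820 * 1.1180 = 354.3859 kJ
dG = -264.9840 - 354.3859 = -619.3699 kJ (spontaneous)

dG = -619.3699 kJ, spontaneous


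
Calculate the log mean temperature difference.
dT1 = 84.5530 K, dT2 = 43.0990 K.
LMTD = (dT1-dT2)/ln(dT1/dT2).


dT1/dT2 = 1.9618
ln(dT1/dT2) = 0.6739
LMTD = 41.4540 / 0.6739 = 61.5155 K

61.5155 K


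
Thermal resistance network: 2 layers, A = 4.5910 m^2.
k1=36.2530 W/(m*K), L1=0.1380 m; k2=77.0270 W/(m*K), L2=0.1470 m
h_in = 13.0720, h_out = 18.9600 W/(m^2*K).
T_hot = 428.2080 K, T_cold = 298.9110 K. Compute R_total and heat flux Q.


R_conv_in = 1/(13.0720*4.5910) = 0.0167
R_1 = 0.1380/(36.2530*4.5910) = 0.0008
R_2 = 0.1470/(77.0270*4.5910) = 0.0004
R_conv_out = 1/(18.9600*4.5910) = 0.0115
R_total = 0.0294 K/W
Q = 129.2970 / 0.0294 = 4398.4565 W

R_total = 0.0294 K/W, Q = 4398.4565 W
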